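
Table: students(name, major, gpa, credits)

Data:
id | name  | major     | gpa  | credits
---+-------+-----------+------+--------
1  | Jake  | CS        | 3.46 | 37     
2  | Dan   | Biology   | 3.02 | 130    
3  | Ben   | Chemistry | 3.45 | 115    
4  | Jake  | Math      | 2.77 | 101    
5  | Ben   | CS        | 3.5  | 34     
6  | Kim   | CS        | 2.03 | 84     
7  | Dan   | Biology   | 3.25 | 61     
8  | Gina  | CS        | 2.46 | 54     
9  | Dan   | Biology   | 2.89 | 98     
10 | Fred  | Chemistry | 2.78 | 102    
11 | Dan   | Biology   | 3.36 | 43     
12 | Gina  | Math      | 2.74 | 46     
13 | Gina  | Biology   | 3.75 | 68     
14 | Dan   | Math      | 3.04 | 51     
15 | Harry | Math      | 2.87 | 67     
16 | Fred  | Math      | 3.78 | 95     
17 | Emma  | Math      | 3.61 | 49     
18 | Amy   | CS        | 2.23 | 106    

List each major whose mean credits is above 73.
SELECT major, AVG(credits)
FROM students
GROUP BY major
HAVING AVG(credits) > 73

Result:
  Biology: avg=80.00
  Chemistry: avg=108.50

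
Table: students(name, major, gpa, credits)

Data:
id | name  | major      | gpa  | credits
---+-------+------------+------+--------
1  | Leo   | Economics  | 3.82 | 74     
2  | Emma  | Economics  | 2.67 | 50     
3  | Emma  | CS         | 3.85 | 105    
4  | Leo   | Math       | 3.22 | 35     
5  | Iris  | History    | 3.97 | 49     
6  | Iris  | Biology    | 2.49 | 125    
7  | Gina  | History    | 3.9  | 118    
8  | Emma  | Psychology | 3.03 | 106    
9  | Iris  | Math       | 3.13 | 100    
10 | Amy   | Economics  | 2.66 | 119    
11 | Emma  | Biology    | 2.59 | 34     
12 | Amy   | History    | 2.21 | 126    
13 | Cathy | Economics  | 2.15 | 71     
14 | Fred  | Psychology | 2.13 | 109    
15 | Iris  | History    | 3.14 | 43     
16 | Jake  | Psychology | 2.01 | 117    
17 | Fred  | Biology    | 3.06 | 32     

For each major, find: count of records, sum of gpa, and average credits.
SELECT major,
       COUNT(*) as cnt,
       SUM(gpa) as total_gpa,
       AVG(credits) as avg_credits
FROM students
GROUP BY major

Result:
  Biology: 3 records, 8.14 total gpa, 63.67 avg credits
  CS: 1 records, 3.85 total gpa, 105.00 avg credits
  Economics: 4 records, 11.30 total gpa, 78.50 avg credits
  History: 4 records, 13.22 total gpa, 84.00 avg credits
  Math: 2 records, 6.35 total gpa, 67.50 avg credits
  Psychology: 3 records, 7.17 total gpa, 110.67 avg credits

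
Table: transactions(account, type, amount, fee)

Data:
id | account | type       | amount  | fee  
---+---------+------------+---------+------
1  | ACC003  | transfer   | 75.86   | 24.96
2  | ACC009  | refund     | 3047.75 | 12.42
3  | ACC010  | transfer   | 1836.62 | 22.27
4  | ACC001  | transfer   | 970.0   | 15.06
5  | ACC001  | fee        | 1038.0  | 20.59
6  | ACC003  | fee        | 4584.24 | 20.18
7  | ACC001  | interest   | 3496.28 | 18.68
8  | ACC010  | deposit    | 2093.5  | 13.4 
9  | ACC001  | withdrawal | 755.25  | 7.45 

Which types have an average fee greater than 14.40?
SELECT type, AVG(fee)
FROM transactions
GROUP BY type
HAVING AVG(fee) > 14.40

Result:
  fee: avg=20.39
  interest: avg=18.68
  transfer: avg=20.76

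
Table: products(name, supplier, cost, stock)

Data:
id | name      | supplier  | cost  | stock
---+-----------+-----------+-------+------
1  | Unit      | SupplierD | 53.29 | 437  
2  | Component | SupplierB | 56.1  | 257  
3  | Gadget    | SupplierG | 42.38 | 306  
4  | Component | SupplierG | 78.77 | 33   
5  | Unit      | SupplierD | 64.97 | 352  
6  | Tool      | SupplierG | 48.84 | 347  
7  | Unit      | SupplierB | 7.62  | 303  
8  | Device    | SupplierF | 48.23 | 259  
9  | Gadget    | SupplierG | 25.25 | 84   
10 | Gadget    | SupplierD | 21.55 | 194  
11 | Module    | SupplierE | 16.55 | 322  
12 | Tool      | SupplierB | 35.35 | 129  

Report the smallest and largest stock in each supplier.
SELECT supplier, MIN(stock), MAX(stock)
FROM products
GROUP BY supplier

Result:
  SupplierB: min=129, max=303
  SupplierD: min=194, max=437
  SupplierE: min=322, max=322
  SupplierF: min=259, max=259
  SupplierG: min=33, max=347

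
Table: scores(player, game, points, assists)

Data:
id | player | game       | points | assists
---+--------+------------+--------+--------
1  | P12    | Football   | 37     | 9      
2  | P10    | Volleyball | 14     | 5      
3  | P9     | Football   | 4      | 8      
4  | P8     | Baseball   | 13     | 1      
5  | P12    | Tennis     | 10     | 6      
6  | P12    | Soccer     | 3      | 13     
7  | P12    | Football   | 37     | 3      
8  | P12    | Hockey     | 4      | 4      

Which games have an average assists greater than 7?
SELECT game, AVG(assists)
FROM scores
GROUP BY game
HAVING AVG(assists) > 7

Result:
  Soccer: avg=13.00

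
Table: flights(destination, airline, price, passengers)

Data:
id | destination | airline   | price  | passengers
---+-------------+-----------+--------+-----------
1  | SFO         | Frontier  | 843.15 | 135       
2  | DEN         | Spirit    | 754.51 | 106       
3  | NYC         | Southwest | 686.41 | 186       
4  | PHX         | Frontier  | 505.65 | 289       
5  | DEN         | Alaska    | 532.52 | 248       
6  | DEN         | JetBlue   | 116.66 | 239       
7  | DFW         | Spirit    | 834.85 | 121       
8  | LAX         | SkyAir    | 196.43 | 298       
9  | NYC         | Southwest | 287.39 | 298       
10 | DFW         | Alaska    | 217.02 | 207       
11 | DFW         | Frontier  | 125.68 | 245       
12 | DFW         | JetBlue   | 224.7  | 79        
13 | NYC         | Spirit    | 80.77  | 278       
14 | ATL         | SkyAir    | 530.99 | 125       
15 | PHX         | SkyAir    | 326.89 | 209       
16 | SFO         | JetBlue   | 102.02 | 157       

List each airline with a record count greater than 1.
SELECT airline, COUNT(*) as cnt
FROM flights
GROUP BY airline
HAVING COUNT(*) > 1

Result:
  Alaska: 2
  Frontier: 3
  JetBlue: 3
  SkyAir: 3
  Southwest: 2
  Spirit: 3

Note: HAVING filters groups after aggregation, WHERE filters rows before.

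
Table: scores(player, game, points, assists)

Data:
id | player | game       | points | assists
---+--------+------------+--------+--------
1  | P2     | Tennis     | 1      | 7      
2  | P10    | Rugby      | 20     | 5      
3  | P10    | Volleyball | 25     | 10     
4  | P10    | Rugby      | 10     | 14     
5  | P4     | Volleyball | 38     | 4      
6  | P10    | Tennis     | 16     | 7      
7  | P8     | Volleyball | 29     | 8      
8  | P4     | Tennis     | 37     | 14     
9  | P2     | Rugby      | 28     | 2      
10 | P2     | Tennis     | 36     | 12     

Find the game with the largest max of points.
SELECT game, MAX(points) as val
FROM scores
GROUP BY game
ORDER BY val DESC
LIMIT 1

Result: Volleyball with max(points) = 38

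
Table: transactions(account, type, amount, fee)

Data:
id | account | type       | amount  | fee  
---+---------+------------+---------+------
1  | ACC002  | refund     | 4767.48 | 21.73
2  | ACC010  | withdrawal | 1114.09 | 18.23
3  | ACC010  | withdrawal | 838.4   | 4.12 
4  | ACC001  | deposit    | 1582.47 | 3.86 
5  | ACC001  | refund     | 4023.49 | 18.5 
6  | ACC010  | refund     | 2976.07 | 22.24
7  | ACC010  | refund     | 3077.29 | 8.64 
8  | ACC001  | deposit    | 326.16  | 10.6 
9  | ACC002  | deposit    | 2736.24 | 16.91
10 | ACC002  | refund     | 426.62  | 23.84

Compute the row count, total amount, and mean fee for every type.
SELECT type,
       COUNT(*) as cnt,
       SUM(amount) as total_amount,
       AVG(fee) as avg_fee
FROM transactions
GROUP BY type

Result:
  deposit: 3 records, 4644.87 total amount, 10.46 avg fee
  refund: 5 records, 15270.95 total amount, 18.99 avg fee
  withdrawal: 2 records, 1952.49 total amount, 11.18 avg fee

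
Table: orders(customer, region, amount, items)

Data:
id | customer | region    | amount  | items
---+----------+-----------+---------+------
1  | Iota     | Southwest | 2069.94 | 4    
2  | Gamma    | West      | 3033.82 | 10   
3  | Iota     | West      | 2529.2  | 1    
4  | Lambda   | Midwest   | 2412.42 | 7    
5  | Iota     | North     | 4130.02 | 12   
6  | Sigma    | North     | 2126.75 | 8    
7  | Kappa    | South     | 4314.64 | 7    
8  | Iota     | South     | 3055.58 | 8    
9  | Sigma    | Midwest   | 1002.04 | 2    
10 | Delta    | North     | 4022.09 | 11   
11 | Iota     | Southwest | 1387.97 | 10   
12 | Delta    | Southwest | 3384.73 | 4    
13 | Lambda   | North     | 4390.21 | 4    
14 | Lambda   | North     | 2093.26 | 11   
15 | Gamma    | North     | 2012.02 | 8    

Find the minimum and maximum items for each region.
SELECT region, MIN(items), MAX(items)
FROM orders
GROUP BY region

Result:
  Midwest: min=2, max=7
  North: min=4, max=12
  South: min=7, max=8
  Southwest: min=4, max=10
  West: min=1, max=10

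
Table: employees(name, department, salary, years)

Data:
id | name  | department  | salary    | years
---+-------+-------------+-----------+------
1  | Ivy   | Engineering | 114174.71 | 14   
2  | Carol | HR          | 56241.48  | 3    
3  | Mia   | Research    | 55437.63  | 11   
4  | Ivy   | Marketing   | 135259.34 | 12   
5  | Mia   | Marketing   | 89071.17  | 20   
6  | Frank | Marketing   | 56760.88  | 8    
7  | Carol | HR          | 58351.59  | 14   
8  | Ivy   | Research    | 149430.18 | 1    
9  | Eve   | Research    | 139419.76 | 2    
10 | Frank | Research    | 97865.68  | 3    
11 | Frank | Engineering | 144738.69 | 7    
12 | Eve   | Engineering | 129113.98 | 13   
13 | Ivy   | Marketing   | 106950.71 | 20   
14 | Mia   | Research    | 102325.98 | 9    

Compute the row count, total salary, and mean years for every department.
SELECT department,
       COUNT(*) as cnt,
       SUM(salary) as total_salary,
       AVG(years) as avg_years
FROM employees
GROUP BY department

Result:
  Engineering: 3 records, 388027.38 total salary, 11.33 avg years
  HR: 2 records, 114593.07 total salary, 8.50 avg years
  Marketing: 4 records, 388042.10 total salary, 15.00 avg years
  Research: 5 records, 544479.23 total salary, 5.20 avg years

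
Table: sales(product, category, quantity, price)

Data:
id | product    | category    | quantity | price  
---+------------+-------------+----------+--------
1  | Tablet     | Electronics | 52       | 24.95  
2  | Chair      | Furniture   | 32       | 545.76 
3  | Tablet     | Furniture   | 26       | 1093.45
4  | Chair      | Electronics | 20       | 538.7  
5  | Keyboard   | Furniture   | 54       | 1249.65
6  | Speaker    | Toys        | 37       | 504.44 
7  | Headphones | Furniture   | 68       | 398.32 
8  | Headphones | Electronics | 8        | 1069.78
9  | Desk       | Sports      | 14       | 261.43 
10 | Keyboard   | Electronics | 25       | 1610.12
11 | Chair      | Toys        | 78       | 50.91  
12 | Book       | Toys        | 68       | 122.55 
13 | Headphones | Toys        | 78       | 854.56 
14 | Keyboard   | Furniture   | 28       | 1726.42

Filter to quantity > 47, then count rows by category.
SELECT category, COUNT(*)
FROM sales
WHERE quantity > 47
GROUP BY category

Note: WHERE filters rows before grouping.

Result:
  Electronics: 1
  Furniture: 2
  Toys: 3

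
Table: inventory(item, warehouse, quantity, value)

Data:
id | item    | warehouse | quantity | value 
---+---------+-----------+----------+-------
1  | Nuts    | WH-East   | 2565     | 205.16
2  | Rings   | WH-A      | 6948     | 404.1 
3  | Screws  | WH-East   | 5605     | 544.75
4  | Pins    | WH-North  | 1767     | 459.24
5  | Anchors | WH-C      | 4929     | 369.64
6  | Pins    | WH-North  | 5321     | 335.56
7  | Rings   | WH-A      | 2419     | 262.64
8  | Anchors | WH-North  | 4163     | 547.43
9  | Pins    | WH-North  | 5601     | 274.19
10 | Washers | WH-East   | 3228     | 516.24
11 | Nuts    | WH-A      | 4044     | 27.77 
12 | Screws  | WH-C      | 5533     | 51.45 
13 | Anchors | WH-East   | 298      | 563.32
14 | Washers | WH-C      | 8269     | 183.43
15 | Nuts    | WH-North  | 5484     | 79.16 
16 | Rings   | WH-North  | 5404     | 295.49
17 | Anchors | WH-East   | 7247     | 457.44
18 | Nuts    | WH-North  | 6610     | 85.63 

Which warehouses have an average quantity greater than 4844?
SELECT warehouse, AVG(quantity)
FROM inventory
GROUP BY warehouse
HAVING AVG(quantity) > 4844

Result:
  WH-C: avg=6243.67
  WH-North: avg=4907.14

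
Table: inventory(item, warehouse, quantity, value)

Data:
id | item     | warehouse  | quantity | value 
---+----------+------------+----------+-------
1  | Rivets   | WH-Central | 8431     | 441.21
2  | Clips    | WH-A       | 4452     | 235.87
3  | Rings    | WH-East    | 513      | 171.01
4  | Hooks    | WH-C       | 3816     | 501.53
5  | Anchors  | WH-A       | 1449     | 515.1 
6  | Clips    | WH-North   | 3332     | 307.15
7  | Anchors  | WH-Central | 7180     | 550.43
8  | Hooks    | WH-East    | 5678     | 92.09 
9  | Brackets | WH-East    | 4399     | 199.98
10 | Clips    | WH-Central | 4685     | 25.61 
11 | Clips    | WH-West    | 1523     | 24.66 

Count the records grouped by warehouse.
SELECT warehouse, COUNT(*) as count
FROM inventory
GROUP BY warehouse

Result:
  WH-A: 2
  WH-C: 1
  WH-Central: 3
  WH-East: 3
  WH-North: 1
  WH-West: 1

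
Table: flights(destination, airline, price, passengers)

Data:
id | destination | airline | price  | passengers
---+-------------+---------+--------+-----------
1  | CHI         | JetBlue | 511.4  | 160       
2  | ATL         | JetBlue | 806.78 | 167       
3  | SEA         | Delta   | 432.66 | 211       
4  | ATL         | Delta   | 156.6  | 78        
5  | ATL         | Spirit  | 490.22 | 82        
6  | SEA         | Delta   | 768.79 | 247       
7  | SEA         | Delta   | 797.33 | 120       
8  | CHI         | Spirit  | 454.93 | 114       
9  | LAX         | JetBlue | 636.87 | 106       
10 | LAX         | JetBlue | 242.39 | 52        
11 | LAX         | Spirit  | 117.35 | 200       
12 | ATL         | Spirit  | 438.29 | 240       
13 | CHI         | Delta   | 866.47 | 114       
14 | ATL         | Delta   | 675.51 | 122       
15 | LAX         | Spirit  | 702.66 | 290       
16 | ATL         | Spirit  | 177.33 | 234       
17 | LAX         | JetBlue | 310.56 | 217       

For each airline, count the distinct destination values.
SELECT airline, COUNT(DISTINCT destination)
FROM flights
GROUP BY airline

Result:
  Delta: 3 distinct
  JetBlue: 3 distinct
  Spirit: 3 distinct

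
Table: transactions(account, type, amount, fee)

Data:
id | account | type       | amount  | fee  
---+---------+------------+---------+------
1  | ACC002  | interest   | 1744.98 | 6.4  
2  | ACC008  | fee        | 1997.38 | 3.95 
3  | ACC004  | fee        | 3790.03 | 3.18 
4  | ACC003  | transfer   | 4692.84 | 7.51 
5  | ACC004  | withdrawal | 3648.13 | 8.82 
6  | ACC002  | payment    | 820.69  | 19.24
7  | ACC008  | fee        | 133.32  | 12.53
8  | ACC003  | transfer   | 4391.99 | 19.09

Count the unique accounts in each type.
SELECT type, COUNT(DISTINCT account)
FROM transactions
GROUP BY type

Result:
  fee: 2 distinct
  interest: 1 distinct
  payment: 1 distinct
  transfer: 1 distinct
  withdrawal: 1 distinct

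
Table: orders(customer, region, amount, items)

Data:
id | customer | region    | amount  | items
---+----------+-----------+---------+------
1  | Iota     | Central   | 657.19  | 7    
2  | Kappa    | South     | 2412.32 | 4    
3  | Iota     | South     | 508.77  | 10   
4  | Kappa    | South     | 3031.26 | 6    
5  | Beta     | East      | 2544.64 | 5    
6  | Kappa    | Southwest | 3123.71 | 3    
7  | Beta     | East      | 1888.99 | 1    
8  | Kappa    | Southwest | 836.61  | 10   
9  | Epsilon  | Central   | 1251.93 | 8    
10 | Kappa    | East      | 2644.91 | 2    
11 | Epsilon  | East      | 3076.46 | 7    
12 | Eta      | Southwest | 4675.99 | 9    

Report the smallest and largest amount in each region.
SELECT region, MIN(amount), MAX(amount)
FROM orders
GROUP BY region

Result:
  Central: min=657.19, max=1251.93
  East: min=1888.99, max=3076.46
  South: min=508.77, max=3031.26
  Southwest: min=836.61, max=4675.99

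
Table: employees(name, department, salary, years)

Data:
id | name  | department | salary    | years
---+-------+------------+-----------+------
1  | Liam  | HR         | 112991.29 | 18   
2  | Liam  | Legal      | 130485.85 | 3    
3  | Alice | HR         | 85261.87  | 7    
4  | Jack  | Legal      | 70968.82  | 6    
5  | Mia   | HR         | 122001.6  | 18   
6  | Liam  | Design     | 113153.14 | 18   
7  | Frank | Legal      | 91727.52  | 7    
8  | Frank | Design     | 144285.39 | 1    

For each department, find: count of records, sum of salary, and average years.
SELECT department,
       COUNT(*) as cnt,
       SUM(salary) as total_salary,
       AVG(years) as avg_years
FROM employees
GROUP BY department

Result:
  Design: 2 records, 257438.53 total salary, 9.50 avg years
  HR: 3 records, 320254.76 total salary, 14.33 avg years
  Legal: 3 records, 293182.19 total salary, 5.33 avg years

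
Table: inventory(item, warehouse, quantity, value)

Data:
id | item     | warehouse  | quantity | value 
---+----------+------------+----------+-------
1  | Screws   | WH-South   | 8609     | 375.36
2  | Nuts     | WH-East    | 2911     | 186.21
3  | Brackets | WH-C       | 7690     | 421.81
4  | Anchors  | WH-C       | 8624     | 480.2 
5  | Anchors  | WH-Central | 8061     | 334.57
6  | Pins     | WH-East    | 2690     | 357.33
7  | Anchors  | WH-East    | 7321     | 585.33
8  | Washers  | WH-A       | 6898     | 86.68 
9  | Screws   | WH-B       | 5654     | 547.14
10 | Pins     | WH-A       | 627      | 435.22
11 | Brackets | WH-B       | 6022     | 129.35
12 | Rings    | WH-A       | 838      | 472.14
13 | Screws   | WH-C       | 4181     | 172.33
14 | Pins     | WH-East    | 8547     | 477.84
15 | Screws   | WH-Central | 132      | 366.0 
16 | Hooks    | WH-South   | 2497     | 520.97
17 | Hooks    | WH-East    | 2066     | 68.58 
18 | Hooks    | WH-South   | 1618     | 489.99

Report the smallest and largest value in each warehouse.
SELECT warehouse, MIN(value), MAX(value)
FROM inventory
GROUP BY warehouse

Result:
  WH-A: min=86.68, max=472.14
  WH-B: min=129.35, max=547.14
  WH-C: min=172.33, max=480.20
  WH-Central: min=334.57, max=366.00
  WH-East: min=68.58, max=585.33
  WH-South: min=375.36, max=520.97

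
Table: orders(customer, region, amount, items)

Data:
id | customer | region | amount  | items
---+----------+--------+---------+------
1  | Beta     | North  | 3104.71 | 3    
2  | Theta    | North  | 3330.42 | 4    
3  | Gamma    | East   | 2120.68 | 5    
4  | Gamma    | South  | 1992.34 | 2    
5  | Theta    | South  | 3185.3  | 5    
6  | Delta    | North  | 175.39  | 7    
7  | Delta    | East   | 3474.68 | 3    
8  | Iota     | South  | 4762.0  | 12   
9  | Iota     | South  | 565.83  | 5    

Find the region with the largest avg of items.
SELECT region, AVG(items) as val
FROM orders
GROUP BY region
ORDER BY val DESC
LIMIT 1

Result: South with avg(items) = 6.00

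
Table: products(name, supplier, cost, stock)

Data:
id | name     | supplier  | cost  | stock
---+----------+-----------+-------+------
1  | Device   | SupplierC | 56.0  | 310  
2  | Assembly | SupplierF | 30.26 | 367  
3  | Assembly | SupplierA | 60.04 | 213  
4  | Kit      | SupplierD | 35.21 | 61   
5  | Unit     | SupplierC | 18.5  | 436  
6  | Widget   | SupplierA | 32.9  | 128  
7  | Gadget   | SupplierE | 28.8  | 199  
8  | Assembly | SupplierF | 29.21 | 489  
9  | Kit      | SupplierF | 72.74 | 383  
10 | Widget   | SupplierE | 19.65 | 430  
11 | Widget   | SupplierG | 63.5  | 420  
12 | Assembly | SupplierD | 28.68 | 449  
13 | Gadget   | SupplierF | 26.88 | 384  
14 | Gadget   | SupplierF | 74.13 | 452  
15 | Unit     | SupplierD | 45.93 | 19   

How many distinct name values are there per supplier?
SELECT supplier, COUNT(DISTINCT name)
FROM products
GROUP BY supplier

Result:
  SupplierA: 2 distinct
  SupplierC: 2 distinct
  SupplierD: 3 distinct
  SupplierE: 2 distinct
  SupplierF: 3 distinct
  SupplierG: 1 distinct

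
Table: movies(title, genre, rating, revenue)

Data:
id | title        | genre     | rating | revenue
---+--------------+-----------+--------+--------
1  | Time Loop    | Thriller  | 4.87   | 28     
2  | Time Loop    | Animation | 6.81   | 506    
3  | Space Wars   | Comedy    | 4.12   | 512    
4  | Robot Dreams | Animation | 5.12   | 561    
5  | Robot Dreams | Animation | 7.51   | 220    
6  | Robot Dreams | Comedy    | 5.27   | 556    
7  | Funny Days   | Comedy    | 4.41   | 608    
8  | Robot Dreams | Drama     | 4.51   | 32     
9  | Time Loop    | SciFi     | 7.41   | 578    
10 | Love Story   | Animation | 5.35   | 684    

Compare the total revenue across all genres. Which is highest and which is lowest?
SELECT genre, SUM(revenue)
FROM movies
GROUP BY genre
ORDER BY SUM(revenue)

All groups:
  Thriller: 28
  Drama: 32
  SciFi: 578
  Comedy: 1676
  Animation: 1971

Highest: Animation (1971)
Lowest: Thriller (28)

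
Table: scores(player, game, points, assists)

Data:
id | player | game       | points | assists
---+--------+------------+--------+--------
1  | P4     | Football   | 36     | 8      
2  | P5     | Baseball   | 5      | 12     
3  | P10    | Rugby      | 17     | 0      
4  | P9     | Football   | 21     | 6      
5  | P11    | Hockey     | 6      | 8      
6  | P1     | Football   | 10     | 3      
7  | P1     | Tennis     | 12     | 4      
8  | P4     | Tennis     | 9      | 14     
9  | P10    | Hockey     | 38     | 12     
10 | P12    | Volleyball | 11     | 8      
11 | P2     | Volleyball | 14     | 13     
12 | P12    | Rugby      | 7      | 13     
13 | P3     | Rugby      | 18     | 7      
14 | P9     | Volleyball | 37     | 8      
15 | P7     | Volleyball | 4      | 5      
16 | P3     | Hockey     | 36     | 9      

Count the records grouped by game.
SELECT game, COUNT(*) as count
FROM scores
GROUP BY game

Result:
  Baseball: 1
  Football: 3
  Hockey: 3
  Rugby: 3
  Tennis: 2
  Volleyball: 4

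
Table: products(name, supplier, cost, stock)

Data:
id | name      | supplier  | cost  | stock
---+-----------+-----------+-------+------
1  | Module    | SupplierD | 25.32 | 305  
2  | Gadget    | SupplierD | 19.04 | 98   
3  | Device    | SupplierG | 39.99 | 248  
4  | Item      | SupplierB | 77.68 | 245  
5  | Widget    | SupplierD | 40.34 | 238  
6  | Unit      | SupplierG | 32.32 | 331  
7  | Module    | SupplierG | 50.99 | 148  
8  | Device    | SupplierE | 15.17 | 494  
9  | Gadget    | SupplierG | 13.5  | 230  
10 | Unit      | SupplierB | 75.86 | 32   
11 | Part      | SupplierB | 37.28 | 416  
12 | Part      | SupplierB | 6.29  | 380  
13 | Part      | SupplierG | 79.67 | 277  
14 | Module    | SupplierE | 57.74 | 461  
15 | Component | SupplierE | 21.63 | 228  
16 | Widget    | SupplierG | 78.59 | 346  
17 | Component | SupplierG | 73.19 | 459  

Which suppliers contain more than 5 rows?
SELECT supplier, COUNT(*) as cnt
FROM products
GROUP BY supplier
HAVING COUNT(*) > 5

Result:
  SupplierG: 7

Note: HAVING filters groups after aggregation, WHERE filters rows before.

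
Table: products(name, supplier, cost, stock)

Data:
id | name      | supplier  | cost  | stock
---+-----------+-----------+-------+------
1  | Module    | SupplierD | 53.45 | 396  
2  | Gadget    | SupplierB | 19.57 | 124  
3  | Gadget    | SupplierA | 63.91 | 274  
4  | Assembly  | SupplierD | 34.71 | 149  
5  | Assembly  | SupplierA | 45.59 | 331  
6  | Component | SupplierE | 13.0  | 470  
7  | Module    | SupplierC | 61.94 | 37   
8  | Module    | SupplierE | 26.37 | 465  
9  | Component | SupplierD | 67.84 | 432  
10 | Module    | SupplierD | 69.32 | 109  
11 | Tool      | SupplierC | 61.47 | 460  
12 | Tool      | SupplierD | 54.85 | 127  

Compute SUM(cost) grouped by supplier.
SELECT supplier, SUM(cost) as result
FROM products
GROUP BY supplier

Result:
  SupplierA: 109.50
  SupplierB: 19.57
  SupplierC: 123.41
  SupplierD: 280.17
  SupplierE: 39.37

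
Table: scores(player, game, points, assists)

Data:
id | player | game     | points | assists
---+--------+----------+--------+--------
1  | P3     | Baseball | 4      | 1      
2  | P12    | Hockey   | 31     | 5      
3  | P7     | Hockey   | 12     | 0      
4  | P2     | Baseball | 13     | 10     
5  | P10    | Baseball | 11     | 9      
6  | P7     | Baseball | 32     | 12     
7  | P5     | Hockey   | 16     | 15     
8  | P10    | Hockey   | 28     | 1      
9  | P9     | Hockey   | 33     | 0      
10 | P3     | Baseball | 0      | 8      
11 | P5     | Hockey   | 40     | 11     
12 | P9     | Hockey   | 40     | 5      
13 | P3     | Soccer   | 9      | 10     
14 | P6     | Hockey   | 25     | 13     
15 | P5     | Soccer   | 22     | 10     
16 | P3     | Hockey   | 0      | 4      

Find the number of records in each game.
SELECT game, COUNT(*) as count
FROM scores
GROUP BY game

Result:
  Baseball: 5
  Hockey: 9
  Soccer: 2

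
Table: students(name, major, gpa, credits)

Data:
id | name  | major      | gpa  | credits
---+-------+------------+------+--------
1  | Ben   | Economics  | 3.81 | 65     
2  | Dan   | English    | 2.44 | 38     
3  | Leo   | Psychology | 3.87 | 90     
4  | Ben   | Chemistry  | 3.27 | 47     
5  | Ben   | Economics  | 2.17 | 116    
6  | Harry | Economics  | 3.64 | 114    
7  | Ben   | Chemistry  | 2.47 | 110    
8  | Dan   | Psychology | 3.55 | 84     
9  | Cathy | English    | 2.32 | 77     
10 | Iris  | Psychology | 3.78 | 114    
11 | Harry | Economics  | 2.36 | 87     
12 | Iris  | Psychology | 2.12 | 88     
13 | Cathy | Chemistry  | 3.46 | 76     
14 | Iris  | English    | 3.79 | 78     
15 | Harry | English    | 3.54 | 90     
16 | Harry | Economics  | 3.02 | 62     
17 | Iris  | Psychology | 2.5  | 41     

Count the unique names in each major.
SELECT major, COUNT(DISTINCT name)
FROM students
GROUP BY major

Result:
  Chemistry: 2 distinct
  Economics: 2 distinct
  English: 4 distinct
  Psychology: 3 distinct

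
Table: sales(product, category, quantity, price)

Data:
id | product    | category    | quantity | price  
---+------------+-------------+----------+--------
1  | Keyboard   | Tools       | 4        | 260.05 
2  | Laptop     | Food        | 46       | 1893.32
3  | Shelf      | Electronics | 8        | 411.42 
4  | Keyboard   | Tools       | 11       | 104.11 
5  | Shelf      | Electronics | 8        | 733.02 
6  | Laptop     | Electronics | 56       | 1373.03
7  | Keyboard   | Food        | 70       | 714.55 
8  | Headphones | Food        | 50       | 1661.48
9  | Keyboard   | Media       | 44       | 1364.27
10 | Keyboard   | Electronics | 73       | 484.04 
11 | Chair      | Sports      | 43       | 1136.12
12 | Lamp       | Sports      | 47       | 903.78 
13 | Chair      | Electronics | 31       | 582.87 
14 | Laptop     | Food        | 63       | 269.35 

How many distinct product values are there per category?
SELECT category, COUNT(DISTINCT product)
FROM sales
GROUP BY category

Result:
  Electronics: 4 distinct
  Food: 3 distinct
  Media: 1 distinct
  Sports: 2 distinct
  Tools: 1 distinct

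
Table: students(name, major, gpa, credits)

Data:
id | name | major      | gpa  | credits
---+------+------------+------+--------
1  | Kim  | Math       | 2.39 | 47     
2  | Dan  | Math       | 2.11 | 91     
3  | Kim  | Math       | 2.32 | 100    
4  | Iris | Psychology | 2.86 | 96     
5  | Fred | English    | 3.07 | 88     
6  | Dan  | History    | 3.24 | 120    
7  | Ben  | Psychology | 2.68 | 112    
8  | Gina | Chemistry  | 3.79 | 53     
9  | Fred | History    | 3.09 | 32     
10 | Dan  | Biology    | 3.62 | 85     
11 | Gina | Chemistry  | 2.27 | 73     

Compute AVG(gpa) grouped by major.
SELECT major, AVG(gpa) as result
FROM students
GROUP BY major

Result:
  Biology: 3.62
  Chemistry: 3.03
  English: 3.07
  History: 3.17
  Math: 2.27
  Psychology: 2.77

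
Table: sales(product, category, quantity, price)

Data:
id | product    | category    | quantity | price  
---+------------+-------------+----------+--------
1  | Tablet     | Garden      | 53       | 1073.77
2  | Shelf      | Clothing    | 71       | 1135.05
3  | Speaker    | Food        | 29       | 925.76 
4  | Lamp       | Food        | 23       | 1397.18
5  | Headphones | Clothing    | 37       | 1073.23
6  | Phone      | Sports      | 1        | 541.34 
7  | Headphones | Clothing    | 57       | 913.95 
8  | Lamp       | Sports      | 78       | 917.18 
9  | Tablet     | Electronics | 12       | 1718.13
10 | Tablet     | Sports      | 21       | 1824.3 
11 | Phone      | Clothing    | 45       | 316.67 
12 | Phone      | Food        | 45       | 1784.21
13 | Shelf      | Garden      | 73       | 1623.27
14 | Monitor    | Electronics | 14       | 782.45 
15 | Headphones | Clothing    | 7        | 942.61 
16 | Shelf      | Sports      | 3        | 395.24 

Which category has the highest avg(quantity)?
SELECT category, AVG(quantity) as val
FROM sales
GROUP BY category
ORDER BY val DESC
LIMIT 1

Result: Garden with avg(quantity) = 63.00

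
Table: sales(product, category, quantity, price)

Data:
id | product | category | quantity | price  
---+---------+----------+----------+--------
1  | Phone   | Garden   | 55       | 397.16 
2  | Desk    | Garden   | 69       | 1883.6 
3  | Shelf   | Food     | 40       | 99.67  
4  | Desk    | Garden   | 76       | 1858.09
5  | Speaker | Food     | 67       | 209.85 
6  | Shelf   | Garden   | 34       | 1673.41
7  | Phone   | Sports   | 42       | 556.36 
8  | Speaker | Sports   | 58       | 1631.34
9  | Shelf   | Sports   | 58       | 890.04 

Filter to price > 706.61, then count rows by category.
SELECT category, COUNT(*)
FROM sales
WHERE price > 706.61
GROUP BY category

Note: WHERE filters rows before grouping.

Result:
  Garden: 3
  Sports: 2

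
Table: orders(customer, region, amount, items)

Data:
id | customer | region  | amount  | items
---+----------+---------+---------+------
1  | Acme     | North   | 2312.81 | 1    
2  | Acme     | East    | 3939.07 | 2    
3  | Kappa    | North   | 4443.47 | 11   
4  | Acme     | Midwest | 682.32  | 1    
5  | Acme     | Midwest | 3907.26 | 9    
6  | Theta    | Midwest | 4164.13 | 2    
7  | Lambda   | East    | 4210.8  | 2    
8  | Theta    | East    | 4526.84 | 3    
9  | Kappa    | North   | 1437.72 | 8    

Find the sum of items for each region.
SELECT region, SUM(items) as result
FROM orders
GROUP BY region

Result:
  East: 7
  Midwest: 12
  North: 20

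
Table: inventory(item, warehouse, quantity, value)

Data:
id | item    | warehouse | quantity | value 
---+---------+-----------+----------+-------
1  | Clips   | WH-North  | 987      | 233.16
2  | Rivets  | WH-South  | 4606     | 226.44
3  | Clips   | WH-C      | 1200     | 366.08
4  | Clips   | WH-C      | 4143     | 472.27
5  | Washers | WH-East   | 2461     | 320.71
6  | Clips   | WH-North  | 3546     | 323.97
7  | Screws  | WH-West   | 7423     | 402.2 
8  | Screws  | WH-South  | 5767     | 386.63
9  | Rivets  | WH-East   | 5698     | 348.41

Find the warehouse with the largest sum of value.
SELECT warehouse, SUM(value) as val
FROM inventory
GROUP BY warehouse
ORDER BY val DESC
LIMIT 1

Result: WH-C with sum(value) = 838.35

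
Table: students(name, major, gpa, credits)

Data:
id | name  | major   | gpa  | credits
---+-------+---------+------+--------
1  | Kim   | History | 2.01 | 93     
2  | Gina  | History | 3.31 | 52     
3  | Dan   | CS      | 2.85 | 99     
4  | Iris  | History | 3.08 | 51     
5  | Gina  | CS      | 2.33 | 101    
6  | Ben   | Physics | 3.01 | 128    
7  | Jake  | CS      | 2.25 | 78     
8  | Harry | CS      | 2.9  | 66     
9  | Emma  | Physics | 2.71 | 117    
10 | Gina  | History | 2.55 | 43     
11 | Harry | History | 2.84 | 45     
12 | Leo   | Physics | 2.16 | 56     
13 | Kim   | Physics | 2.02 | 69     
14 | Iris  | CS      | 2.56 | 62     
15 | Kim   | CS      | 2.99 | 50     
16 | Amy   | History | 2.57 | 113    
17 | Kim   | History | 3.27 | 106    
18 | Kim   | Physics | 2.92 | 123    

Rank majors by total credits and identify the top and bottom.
SELECT major, SUM(credits)
FROM students
GROUP BY major
ORDER BY SUM(credits)

All groups:
  CS: 456
  Physics: 493
  History: 503

Highest: History (503)
Lowest: CS (456)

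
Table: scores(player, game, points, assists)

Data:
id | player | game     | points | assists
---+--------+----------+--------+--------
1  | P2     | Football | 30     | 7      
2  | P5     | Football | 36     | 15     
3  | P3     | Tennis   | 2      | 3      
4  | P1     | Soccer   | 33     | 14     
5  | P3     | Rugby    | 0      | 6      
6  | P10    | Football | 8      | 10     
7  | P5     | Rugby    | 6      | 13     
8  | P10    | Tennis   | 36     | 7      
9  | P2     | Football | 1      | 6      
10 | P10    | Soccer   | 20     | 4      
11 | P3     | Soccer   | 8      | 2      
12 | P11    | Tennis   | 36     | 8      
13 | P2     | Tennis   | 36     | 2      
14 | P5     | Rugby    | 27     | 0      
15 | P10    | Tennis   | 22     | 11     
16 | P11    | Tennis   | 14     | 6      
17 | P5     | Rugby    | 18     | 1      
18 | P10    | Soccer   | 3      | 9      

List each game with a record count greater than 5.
SELECT game, COUNT(*) as cnt
FROM scores
GROUP BY game
HAVING COUNT(*) > 5

Result:
  Tennis: 6

Note: HAVING filters groups after aggregation, WHERE filters rows before.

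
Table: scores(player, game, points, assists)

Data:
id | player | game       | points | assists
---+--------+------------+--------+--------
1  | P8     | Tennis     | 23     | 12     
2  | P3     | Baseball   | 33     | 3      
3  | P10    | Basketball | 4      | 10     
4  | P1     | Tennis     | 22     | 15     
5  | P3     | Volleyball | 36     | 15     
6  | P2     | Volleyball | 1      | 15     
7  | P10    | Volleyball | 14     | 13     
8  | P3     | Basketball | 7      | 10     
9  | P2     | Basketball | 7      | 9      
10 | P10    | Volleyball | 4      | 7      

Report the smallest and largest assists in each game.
SELECT game, MIN(assists), MAX(assists)
FROM scores
GROUP BY game

Result:
  Baseball: min=3, max=3
  Basketball: min=9, max=10
  Tennis: min=12, max=15
  Volleyball: min=7, max=15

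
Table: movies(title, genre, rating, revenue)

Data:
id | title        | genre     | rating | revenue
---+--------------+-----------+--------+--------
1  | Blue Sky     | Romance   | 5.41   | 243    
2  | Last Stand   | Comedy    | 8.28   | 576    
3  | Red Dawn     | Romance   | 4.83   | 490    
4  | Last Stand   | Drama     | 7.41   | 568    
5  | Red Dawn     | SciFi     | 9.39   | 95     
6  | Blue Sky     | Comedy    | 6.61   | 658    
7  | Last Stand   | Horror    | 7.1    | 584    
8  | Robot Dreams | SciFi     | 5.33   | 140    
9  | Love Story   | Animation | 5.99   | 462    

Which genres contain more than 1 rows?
SELECT genre, COUNT(*) as cnt
FROM movies
GROUP BY genre
HAVING COUNT(*) > 1

Result:
  Comedy: 2
  Romance: 2
  SciFi: 2

Note: HAVING filters groups after aggregation, WHERE filters rows before.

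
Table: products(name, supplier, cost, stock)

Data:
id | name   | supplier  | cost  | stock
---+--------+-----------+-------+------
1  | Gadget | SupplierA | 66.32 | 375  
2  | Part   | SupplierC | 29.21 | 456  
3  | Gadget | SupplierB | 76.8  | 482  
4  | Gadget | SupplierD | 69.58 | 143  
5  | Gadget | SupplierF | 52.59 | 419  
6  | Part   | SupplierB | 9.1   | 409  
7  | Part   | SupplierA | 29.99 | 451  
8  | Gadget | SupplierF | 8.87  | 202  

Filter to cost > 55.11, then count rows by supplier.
SELECT supplier, COUNT(*)
FROM products
WHERE cost > 55.11
GROUP BY supplier

Note: WHERE filters rows before grouping.

Result:
  SupplierA: 1
  SupplierB: 1
  SupplierD: 1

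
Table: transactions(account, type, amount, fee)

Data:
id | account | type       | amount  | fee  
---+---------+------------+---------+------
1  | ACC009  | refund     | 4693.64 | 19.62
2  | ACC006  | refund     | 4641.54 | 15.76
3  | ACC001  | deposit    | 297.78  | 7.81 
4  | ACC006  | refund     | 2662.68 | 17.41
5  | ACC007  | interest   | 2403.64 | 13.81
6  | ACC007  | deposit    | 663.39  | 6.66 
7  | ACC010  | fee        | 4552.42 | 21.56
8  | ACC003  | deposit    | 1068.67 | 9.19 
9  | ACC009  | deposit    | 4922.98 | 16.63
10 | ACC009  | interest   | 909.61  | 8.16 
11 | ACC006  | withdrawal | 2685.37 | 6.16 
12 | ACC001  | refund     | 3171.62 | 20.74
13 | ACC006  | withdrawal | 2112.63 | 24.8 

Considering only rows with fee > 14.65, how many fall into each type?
SELECT type, COUNT(*)
FROM transactions
WHERE fee > 14.65
GROUP BY type

Note: WHERE filters rows before grouping.

Result:
  deposit: 1
  fee: 1
  refund: 4
  withdrawal: 1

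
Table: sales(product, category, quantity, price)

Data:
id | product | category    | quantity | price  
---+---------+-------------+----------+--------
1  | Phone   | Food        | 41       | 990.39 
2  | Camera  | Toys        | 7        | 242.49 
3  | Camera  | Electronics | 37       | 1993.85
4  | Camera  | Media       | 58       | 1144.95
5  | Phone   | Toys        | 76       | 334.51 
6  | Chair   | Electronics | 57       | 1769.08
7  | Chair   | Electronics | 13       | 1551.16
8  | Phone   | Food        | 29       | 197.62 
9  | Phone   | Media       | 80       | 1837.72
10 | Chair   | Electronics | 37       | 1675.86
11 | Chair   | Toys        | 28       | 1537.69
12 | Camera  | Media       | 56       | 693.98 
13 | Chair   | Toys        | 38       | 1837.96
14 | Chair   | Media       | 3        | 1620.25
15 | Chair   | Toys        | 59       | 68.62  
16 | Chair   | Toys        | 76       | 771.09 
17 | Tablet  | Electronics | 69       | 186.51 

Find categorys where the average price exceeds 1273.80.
SELECT category, AVG(price)
FROM sales
GROUP BY category
HAVING AVG(price) > 1273.80

Result:
  Electronics: avg=1435.29
  Media: avg=1324.23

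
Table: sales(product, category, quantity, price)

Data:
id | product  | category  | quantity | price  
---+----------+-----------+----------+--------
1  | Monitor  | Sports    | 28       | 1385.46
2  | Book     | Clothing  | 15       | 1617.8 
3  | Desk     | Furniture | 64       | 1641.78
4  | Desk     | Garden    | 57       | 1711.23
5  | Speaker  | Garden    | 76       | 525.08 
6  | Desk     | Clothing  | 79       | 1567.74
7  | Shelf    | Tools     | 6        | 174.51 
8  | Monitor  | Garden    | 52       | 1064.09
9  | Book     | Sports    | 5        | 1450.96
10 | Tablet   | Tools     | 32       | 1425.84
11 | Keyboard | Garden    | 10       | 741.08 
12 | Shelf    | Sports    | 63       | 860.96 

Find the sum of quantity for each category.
SELECT category, SUM(quantity) as result
FROM sales
GROUP BY category

Result:
  Clothing: 94
  Furniture: 64
  Garden: 195
  Sports: 96
  Tools: 38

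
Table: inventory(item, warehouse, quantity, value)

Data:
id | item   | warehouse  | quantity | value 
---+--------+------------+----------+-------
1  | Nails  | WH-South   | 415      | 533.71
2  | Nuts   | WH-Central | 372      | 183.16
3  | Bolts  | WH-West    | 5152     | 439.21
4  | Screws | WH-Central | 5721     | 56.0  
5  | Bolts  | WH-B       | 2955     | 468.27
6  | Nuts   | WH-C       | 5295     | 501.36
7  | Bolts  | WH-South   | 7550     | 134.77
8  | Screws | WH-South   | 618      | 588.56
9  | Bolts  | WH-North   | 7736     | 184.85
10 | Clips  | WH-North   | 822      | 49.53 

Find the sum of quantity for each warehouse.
SELECT warehouse, SUM(quantity) as result
FROM inventory
GROUP BY warehouse

Result:
  WH-B: 2955
  WH-C: 5295
  WH-Central: 6093
  WH-North: 8558
  WH-South: 8583
  WH-West: 5152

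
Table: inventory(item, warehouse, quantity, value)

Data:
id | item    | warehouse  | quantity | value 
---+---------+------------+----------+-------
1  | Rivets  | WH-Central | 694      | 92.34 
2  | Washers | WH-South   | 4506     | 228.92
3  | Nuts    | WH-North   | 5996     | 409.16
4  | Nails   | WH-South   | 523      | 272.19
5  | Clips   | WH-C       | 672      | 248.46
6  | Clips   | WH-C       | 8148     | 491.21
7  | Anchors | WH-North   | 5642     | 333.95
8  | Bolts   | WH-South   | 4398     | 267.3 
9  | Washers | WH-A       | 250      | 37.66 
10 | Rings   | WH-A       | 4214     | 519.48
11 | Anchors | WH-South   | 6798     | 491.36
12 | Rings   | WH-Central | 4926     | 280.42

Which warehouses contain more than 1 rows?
SELECT warehouse, COUNT(*) as cnt
FROM inventory
GROUP BY warehouse
HAVING COUNT(*) > 1

Result:
  WH-A: 2
  WH-C: 2
  WH-Central: 2
  WH-North: 2
  WH-South: 4

Note: HAVING filters groups after aggregation, WHERE filters rows before.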